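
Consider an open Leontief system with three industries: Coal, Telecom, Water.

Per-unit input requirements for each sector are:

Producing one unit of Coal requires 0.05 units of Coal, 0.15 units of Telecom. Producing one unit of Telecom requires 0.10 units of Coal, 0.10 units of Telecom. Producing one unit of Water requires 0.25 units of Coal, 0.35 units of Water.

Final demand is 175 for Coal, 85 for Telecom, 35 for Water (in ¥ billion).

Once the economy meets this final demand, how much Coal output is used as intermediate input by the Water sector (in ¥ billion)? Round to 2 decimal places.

z_CW = 13.46

I − A =
  [   0.95    -0.10    -0.25]
  [  -0.15     0.90     0.00]
  [   0.00     0.00     0.65]
Cofactors of I−A, C_ij = (−1)^(i+j)·(minor ij) (rows/columns in the sector order above):
  C_11 = (0.90)(0.65) − (0.00)(0.00) = 0.5850
  C_12 = −[(-0.15)(0.65) − (0.00)(0.00)] = 0.0975
  C_13 = (-0.15)(0.00) − (0.90)(0.00) = 0.0000
  C_21 = −[(-0.10)(0.65) − (-0.25)(0.00)] = 0.0650
  C_22 = (0.95)(0.65) − (-0.25)(0.00) = 0.6175
  C_23 = −[(0.95)(0.00) − (-0.10)(0.00)] = 0.0000
  C_31 = (-0.10)(0.00) − (-0.25)(0.90) = 0.2250
  C_32 = −[(0.95)(0.00) − (-0.25)(-0.15)] = 0.0375
  C_33 = (0.95)(0.90) − (-0.10)(-0.15) = 0.8400
det(I−A) = Σ_j (I−A)_1j·C_1j = (0.95)(0.5850) + (-0.10)(0.0975) + (-0.25)(0.0000) = 0.5460
adj(I−A) = Cᵀ =
  [ 0.5850   0.0650   0.2250]
  [ 0.0975   0.6175   0.0375]
  [ 0.0000   0.0000   0.8400]
(I − A)⁻¹ = adj(I−A) / det(I−A) ≈
  [   1.0714     0.1190     0.4121]
  [   0.1786     1.1310     0.0687]
  [   0.0000     0.0000     1.5385]
First solve x = (I − A)⁻¹ d = adj(I−A)·d / det(I−A); in particular x_W = (0.0000·175 + 0.0000·85 + 0.8400·35) / 0.5460 = 29.40 / 0.5460 ≈ 53.8462.
Intermediate flow from C to W: z_CW = a_CW · x_W = 0.25 × 29.40 / 0.5460 = 7.35 / 0.5460 ≈ 13.46.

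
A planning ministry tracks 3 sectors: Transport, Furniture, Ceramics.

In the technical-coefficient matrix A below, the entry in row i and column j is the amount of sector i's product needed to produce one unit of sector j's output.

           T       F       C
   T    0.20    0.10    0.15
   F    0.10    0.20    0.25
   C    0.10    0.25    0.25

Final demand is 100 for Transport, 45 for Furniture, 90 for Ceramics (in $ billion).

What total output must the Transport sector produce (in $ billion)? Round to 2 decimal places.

x_T = 177.77

I − A =
  [   0.80    -0.10    -0.15]
  [  -0.10     0.80    -0.25]
  [  -0.10    -0.25     0.75]
Cofactors of I−A, C_ij = (−1)^(i+j)·(minor ij) (rows/columns in the sector order above):
  C_11 = (0.80)(0.75) − (-0.25)(-0.25) = 0.5375
  C_12 = −[(-0.10)(0.75) − (-0.25)(-0.10)] = 0.1000
  C_13 = (-0.10)(-0.25) − (0.80)(-0.10) = 0.1050
  C_21 = −[(-0.10)(0.75) − (-0.15)(-0.25)] = 0.1125
  C_22 = (0.80)(0.75) − (-0.15)(-0.10) = 0.5850
  C_23 = −[(0.80)(-0.25) − (-0.10)(-0.10)] = 0.2100
  C_31 = (-0.10)(-0.25) − (-0.15)(0.80) = 0.1450
  C_32 = −[(0.80)(-0.25) − (-0.15)(-0.10)] = 0.2150
  C_33 = (0.80)(0.80) − (-0.10)(-0.10) = 0.6300
det(I−A) = Σ_j (I−A)_1j·C_1j = (0.80)(0.5375) + (-0.10)(0.1000) + (-0.15)(0.1050) = 0.40425
adj(I−A) = Cᵀ =
  [ 0.5375   0.1125   0.1450]
  [ 0.1000   0.5850   0.2150]
  [ 0.1050   0.2100   0.6300]
(I − A)⁻¹ = adj(I−A) / det(I−A) ≈
  [   1.3296     0.2783     0.3587]
  [   0.2474     1.4471     0.5318]
  [   0.2597     0.5195     1.5584]
x = (I − A)⁻¹ d = adj(I−A)·d / det(I−A), with det(I−A) = 0.40425:
  x_T = (0.5375·100 + 0.1125·45 + 0.1450·90) / 0.40425 = 71.8625 / 0.40425 ≈ 177.77
  x_F = (0.1000·100 + 0.5850·45 + 0.2150·90) / 0.40425 = 55.675 / 0.40425 ≈ 137.72
  x_C = (0.1050·100 + 0.2100·45 + 0.6300·90) / 0.40425 = 76.65 / 0.40425 ≈ 189.61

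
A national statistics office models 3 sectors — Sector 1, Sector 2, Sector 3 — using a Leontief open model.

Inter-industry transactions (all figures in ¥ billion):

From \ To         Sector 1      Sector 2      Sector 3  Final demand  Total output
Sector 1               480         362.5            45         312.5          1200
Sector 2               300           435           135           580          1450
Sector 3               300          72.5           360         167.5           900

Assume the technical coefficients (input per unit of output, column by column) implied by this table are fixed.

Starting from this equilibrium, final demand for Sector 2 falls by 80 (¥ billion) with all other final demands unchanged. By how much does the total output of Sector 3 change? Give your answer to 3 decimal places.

Technical coefficients a_ij = z_ij / X_j:
  a_11 = 480/1200 = 0.40, a_21 = 300/1200 = 0.25, a_31 = 300/1200 = 0.25
  a_12 = 362.5/1450 = 0.25, a_22 = 435/1450 = 0.30, a_32 = 72.5/1450 = 0.05
  a_13 = 45/900 = 0.05, a_23 = 135/900 = 0.15, a_33 = 360/900 = 0.40
I − A =
  [   0.60    -0.25    -0.05]
  [  -0.25     0.70    -0.15]
  [  -0.25    -0.05     0.60]
Cofactors of I−A, C_ij = (−1)^(i+j)·(minor ij) (rows/columns in the sector order above):
  C_11 = (0.70)(0.60) − (-0.15)(-0.05) = 0.4125
  C_12 = −[(-0.25)(0.60) − (-0.15)(-0.25)] = 0.1875
  C_13 = (-0.25)(-0.05) − (0.70)(-0.25) = 0.1875
  C_21 = −[(-0.25)(0.60) − (-0.05)(-0.05)] = 0.1525
  C_22 = (0.60)(0.60) − (-0.05)(-0.25) = 0.3475
  C_23 = −[(0.60)(-0.05) − (-0.25)(-0.25)] = 0.0925
  C_31 = (-0.25)(-0.15) − (-0.05)(0.70) = 0.0725
  C_32 = −[(0.60)(-0.15) − (-0.05)(-0.25)] = 0.1025
  C_33 = (0.60)(0.70) − (-0.25)(-0.25) = 0.3575
det(I−A) = Σ_j (I−A)_1j·C_1j = (0.60)(0.4125) + (-0.25)(0.1875) + (-0.05)(0.1875) = 0.19125
adj(I−A) = Cᵀ =
  [ 0.4125   0.1525   0.0725]
  [ 0.1875   0.3475   0.1025]
  [ 0.1875   0.0925   0.3575]
(I − A)⁻¹ = adj(I−A) / det(I−A) ≈
  [   2.1569     0.7974     0.3791]
  [   0.9804     1.8170     0.5359]
  [   0.9804     0.4837     1.8693]
Δx = (I − A)⁻¹ Δd with Δd having -80 in the Sector 2 component and 0 elsewhere.
So Δx_3 = L_32 · (-80), where L_32 = adj(I−A)_32 / det(I−A) = 0.0925 / 0.19125.
Δx_3 = 0.0925 × (-80) / 0.19125 = -7.40 / 0.19125 ≈ -38.693.

Δx_3 = -38.693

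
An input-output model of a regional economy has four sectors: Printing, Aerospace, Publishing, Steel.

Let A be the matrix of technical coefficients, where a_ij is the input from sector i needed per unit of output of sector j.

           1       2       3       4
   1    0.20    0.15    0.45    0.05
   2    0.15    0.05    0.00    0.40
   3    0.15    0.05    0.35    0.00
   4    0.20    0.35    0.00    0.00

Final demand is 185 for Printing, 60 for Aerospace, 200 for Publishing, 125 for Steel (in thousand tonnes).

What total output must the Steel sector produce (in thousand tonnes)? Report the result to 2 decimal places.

I − A =
  [   0.80    -0.15    -0.45    -0.05]
  [  -0.15     0.95     0.00    -0.40]
  [  -0.15    -0.05     0.65     0.00]
  [  -0.20    -0.35     0.00     1.00]
Compute the cofactors C_ij = (−1)^(i+j)·(3×3 minor ij) of I−A; the adjugate is their transpose:
adj(I−A) = Cᵀ =
  [ 0.526500   0.131375   0.364500   0.078875]
  [ 0.149500   0.446000   0.103500   0.185875]
  [ 0.133000   0.064625   0.601375   0.032500]
  [ 0.157625   0.182375   0.109125   0.411875]
det(I−A) = Σ_j (I−A)_1j·C_1j = (0.80)(0.526500) + (-0.15)(0.149500) + (-0.45)(0.133000) + (-0.05)(0.157625) = 0.33104375
(I − A)⁻¹ = adj(I−A) / det(I−A) ≈
  [   1.5904     0.3969     1.1011     0.2383]
  [   0.4516     1.3473     0.3126     0.5615]
  [   0.4018     0.1952     1.8166     0.0982]
  [   0.4761     0.5509     0.3296     1.2442]
x = (I − A)⁻¹ d = adj(I−A)·d / det(I−A), with det(I−A) = 0.33104375:
  x_1 = (0.526500·185 + 0.131375·60 + 0.364500·200 + 0.078875·125) / 0.33104375 = 188.044375 / 0.33104375 ≈ 568.03
  x_2 = (0.149500·185 + 0.446000·60 + 0.103500·200 + 0.185875·125) / 0.33104375 = 98.351875 / 0.33104375 ≈ 297.10
  x_3 = (0.133000·185 + 0.064625·60 + 0.601375·200 + 0.032500·125) / 0.33104375 = 152.82 / 0.33104375 ≈ 461.63
  x_4 = (0.157625·185 + 0.182375·60 + 0.109125·200 + 0.411875·125) / 0.33104375 = 113.4125 / 0.33104375 ≈ 342.59

x_4 = 342.59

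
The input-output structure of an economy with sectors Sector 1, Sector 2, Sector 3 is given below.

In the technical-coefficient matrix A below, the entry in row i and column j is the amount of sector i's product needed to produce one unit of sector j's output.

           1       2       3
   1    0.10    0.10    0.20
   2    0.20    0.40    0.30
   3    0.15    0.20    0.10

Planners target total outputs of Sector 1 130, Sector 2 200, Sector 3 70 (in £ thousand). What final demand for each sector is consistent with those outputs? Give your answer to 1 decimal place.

d_1 = 83.0, d_2 = 73.0, d_3 = 3.5

I − A =
  [   0.90    -0.10    -0.20]
  [  -0.20     0.60    -0.30]
  [  -0.15    -0.20     0.90]
d = (I − A) x:
  d_1 = (+0.90)·130 + (-0.10)·200 + (-0.20)·70 = 83.0
  d_2 = (-0.20)·130 + (+0.60)·200 + (-0.30)·70 = 73.0
  d_3 = (-0.15)·130 + (-0.20)·200 + (+0.90)·70 = 3.5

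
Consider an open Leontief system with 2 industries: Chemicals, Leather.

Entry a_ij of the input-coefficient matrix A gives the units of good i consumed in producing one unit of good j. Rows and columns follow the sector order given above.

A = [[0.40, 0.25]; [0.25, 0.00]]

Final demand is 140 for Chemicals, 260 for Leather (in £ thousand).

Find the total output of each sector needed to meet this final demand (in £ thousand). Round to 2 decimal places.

x_C = 381.40, x_L = 355.35

I − A =
  [   0.60    -0.25]
  [  -0.25     1.00]
det(I−A) = (0.60)(1.00) − (-0.25)(-0.25) = 0.5375
adj(I−A) = [[1.00, 0.25], [0.25, 0.60]]
(I − A)⁻¹ = adj(I−A) / det(I−A) ≈
  [   1.8605     0.4651]
  [   0.4651     1.1163]
x = (I − A)⁻¹ d = adj(I−A)·d / det(I−A), with det(I−A) = 0.5375:
  x_C = (1.00·140 + 0.25·260) / 0.5375 = 205.00 / 0.5375 ≈ 381.40
  x_L = (0.25·140 + 0.60·260) / 0.5375 = 191.00 / 0.5375 ≈ 355.35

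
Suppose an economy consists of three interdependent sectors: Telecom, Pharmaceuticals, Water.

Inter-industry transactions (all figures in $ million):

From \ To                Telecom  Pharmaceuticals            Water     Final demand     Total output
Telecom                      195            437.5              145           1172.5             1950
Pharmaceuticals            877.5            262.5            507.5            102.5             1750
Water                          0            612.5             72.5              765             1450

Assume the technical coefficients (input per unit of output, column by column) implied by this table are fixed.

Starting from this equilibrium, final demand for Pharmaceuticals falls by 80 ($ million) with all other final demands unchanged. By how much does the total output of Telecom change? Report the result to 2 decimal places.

Δx_T = -44.14

Technical coefficients a_ij = z_ij / X_j:
  a_TT = 195/1950 = 0.10, a_PT = 877.5/1950 = 0.45, a_WT = 0/1950 = 0.00
  a_TP = 437.5/1750 = 0.25, a_PP = 262.5/1750 = 0.15, a_WP = 612.5/1750 = 0.35
  a_TW = 145/1450 = 0.10, a_PW = 507.5/1450 = 0.35, a_WW = 72.5/1450 = 0.05
I − A =
  [   0.90    -0.25    -0.10]
  [  -0.45     0.85    -0.35]
  [   0.00    -0.35     0.95]
Cofactors of I−A, C_ij = (−1)^(i+j)·(minor ij) (rows/columns in the sector order above):
  C_11 = (0.85)(0.95) − (-0.35)(-0.35) = 0.6850
  C_12 = −[(-0.45)(0.95) − (-0.35)(0.00)] = 0.4275
  C_13 = (-0.45)(-0.35) − (0.85)(0.00) = 0.1575
  C_21 = −[(-0.25)(0.95) − (-0.10)(-0.35)] = 0.2725
  C_22 = (0.90)(0.95) − (-0.10)(0.00) = 0.8550
  C_23 = −[(0.90)(-0.35) − (-0.25)(0.00)] = 0.3150
  C_31 = (-0.25)(-0.35) − (-0.10)(0.85) = 0.1725
  C_32 = −[(0.90)(-0.35) − (-0.10)(-0.45)] = 0.3600
  C_33 = (0.90)(0.85) − (-0.25)(-0.45) = 0.6525
det(I−A) = Σ_j (I−A)_1j·C_1j = (0.90)(0.6850) + (-0.25)(0.4275) + (-0.10)(0.1575) = 0.493875
adj(I−A) = Cᵀ =
  [ 0.6850   0.2725   0.1725]
  [ 0.4275   0.8550   0.3600]
  [ 0.1575   0.3150   0.6525]
(I − A)⁻¹ = adj(I−A) / det(I−A) ≈
  [   1.3870     0.5518     0.3493]
  [   0.8656     1.7312     0.7289]
  [   0.3189     0.6378     1.3212]
Δx = (I − A)⁻¹ Δd with Δd having -80 in the Pharmaceuticals component and 0 elsewhere.
So Δx_T = L_TP · (-80), where L_TP = adj(I−A)_TP / det(I−A) = 0.2725 / 0.493875.
Δx_T = 0.2725 × (-80) / 0.493875 = -21.80 / 0.493875 ≈ -44.14.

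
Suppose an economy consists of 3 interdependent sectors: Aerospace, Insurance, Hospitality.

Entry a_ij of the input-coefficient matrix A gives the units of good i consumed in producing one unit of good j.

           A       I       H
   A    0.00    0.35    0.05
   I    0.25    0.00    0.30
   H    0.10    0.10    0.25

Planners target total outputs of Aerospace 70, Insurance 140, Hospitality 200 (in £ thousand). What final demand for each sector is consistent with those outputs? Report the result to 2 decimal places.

I − A =
  [   1.00    -0.35    -0.05]
  [  -0.25     1.00    -0.30]
  [  -0.10    -0.10     0.75]
d = (I − A) x:
  d_A = (+1.00)·70 + (-0.35)·140 + (-0.05)·200 = 11.00
  d_I = (-0.25)·70 + (+1.00)·140 + (-0.30)·200 = 62.50
  d_H = (-0.10)·70 + (-0.10)·140 + (+0.75)·200 = 129.00

d_A = 11.00, d_I = 62.50, d_H = 129.00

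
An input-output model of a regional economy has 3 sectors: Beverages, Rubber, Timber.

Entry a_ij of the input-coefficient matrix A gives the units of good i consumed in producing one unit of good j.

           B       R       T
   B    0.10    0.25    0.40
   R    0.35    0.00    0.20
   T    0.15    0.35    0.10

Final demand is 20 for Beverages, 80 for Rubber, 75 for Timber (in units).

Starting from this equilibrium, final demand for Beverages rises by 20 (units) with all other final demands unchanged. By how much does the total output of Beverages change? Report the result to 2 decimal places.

I − A =
  [   0.90    -0.25    -0.40]
  [  -0.35     1.00    -0.20]
  [  -0.15    -0.35     0.90]
Cofactors of I−A, C_ij = (−1)^(i+j)·(minor ij) (rows/columns in the sector order above):
  C_11 = (1.00)(0.90) − (-0.20)(-0.35) = 0.8300
  C_12 = −[(-0.35)(0.90) − (-0.20)(-0.15)] = 0.3450
  C_13 = (-0.35)(-0.35) − (1.00)(-0.15) = 0.2725
  C_21 = −[(-0.25)(0.90) − (-0.40)(-0.35)] = 0.3650
  C_22 = (0.90)(0.90) − (-0.40)(-0.15) = 0.7500
  C_23 = −[(0.90)(-0.35) − (-0.25)(-0.15)] = 0.3525
  C_31 = (-0.25)(-0.20) − (-0.40)(1.00) = 0.4500
  C_32 = −[(0.90)(-0.20) − (-0.40)(-0.35)] = 0.3200
  C_33 = (0.90)(1.00) − (-0.25)(-0.35) = 0.8125
det(I−A) = Σ_j (I−A)_1j·C_1j = (0.90)(0.8300) + (-0.25)(0.3450) + (-0.40)(0.2725) = 0.55175
adj(I−A) = Cᵀ =
  [ 0.8300   0.3650   0.4500]
  [ 0.3450   0.7500   0.3200]
  [ 0.2725   0.3525   0.8125]
(I − A)⁻¹ = adj(I−A) / det(I−A) ≈
  [   1.5043     0.6615     0.8156]
  [   0.6253     1.3593     0.5800]
  [   0.4939     0.6389     1.4726]
Δx = (I − A)⁻¹ Δd with Δd having +20 in the Beverages component and 0 elsewhere.
So Δx_B = L_BB · (+20), where L_BB = adj(I−A)_BB / det(I−A) = 0.8300 / 0.55175.
Δx_B = 0.8300 × (+20) / 0.55175 = 16.60 / 0.55175 ≈ 30.09.

Δx_B = 30.09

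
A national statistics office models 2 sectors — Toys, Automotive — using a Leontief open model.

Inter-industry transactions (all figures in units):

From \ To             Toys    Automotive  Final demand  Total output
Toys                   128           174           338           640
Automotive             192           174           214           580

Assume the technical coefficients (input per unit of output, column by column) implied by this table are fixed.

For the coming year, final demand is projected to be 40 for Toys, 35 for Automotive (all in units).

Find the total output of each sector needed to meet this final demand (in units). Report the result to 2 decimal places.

x_1 = 81.91, x_2 = 85.11

Technical coefficients a_ij = z_ij / X_j:
  a_11 = 128/640 = 0.20, a_21 = 192/640 = 0.30
  a_12 = 174/580 = 0.30, a_22 = 174/580 = 0.30
I − A =
  [   0.80    -0.30]
  [  -0.30     0.70]
det(I−A) = (0.80)(0.70) − (-0.30)(-0.30) = 0.4700
adj(I−A) = [[0.70, 0.30], [0.30, 0.80]]
(I − A)⁻¹ = adj(I−A) / det(I−A) ≈
  [   1.4894     0.6383]
  [   0.6383     1.7021]
x = (I − A)⁻¹ d = adj(I−A)·d / det(I−A), with det(I−A) = 0.4700:
  x_1 = (0.70·40 + 0.30·35) / 0.4700 = 38.50 / 0.4700 ≈ 81.91
  x_2 = (0.30·40 + 0.80·35) / 0.4700 = 40.00 / 0.4700 ≈ 85.11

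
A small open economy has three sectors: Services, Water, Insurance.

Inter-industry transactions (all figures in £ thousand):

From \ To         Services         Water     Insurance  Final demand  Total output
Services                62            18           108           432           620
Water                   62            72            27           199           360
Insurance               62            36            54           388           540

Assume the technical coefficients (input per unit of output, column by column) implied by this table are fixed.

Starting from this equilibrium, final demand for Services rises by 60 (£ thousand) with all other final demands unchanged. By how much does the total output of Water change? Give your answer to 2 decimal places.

Technical coefficients a_ij = z_ij / X_j:
  a_11 = 62/620 = 0.10, a_21 = 62/620 = 0.10, a_31 = 62/620 = 0.10
  a_12 = 18/360 = 0.05, a_22 = 72/360 = 0.20, a_32 = 36/360 = 0.10
  a_13 = 108/540 = 0.20, a_23 = 27/540 = 0.05, a_33 = 54/540 = 0.10
I − A =
  [   0.90    -0.05    -0.20]
  [  -0.10     0.80    -0.05]
  [  -0.10    -0.10     0.90]
Cofactors of I−A, C_ij = (−1)^(i+j)·(minor ij) (rows/columns in the sector order above):
  C_11 = (0.80)(0.90) − (-0.05)(-0.10) = 0.7150
  C_12 = −[(-0.10)(0.90) − (-0.05)(-0.10)] = 0.0950
  C_13 = (-0.10)(-0.10) − (0.80)(-0.10) = 0.0900
  C_21 = −[(-0.05)(0.90) − (-0.20)(-0.10)] = 0.0650
  C_22 = (0.90)(0.90) − (-0.20)(-0.10) = 0.7900
  C_23 = −[(0.90)(-0.10) − (-0.05)(-0.10)] = 0.0950
  C_31 = (-0.05)(-0.05) − (-0.20)(0.80) = 0.1625
  C_32 = −[(0.90)(-0.05) − (-0.20)(-0.10)] = 0.0650
  C_33 = (0.90)(0.80) − (-0.05)(-0.10) = 0.7150
det(I−A) = Σ_j (I−A)_1j·C_1j = (0.90)(0.7150) + (-0.05)(0.0950) + (-0.20)(0.0900) = 0.62075
adj(I−A) = Cᵀ =
  [ 0.7150   0.0650   0.1625]
  [ 0.0950   0.7900   0.0650]
  [ 0.0900   0.0950   0.7150]
(I − A)⁻¹ = adj(I−A) / det(I−A) ≈
  [   1.1518     0.1047     0.2618]
  [   0.1530     1.2727     0.1047]
  [   0.1450     0.1530     1.1518]
Δx = (I − A)⁻¹ Δd with Δd having +60 in the Services component and 0 elsewhere.
So Δx_2 = L_21 · (+60), where L_21 = adj(I−A)_21 / det(I−A) = 0.0950 / 0.62075.
Δx_2 = 0.0950 × (+60) / 0.62075 = 5.70 / 0.62075 ≈ 9.18.

Δx_2 = 9.18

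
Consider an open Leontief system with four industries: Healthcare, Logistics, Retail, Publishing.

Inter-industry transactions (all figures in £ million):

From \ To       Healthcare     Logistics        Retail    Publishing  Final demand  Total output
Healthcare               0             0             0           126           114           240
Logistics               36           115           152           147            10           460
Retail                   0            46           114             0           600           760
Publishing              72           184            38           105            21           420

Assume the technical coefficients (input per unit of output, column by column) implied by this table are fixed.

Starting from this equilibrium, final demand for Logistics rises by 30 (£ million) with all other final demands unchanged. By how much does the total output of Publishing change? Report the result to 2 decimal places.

Technical coefficients a_ij = z_ij / X_j:
  a_11 = 0/240 = 0.00, a_21 = 36/240 = 0.15, a_31 = 0/240 = 0.00, a_41 = 72/240 = 0.30
  a_12 = 0/460 = 0.00, a_22 = 115/460 = 0.25, a_32 = 46/460 = 0.10, a_42 = 184/460 = 0.40
  a_13 = 0/760 = 0.00, a_23 = 152/760 = 0.20, a_33 = 114/760 = 0.15, a_43 = 38/760 = 0.05
  a_14 = 126/420 = 0.30, a_24 = 147/420 = 0.35, a_34 = 0/420 = 0.00, a_44 = 105/420 = 0.25
I − A =
  [   1.00     0.00     0.00    -0.30]
  [  -0.15     0.75    -0.20    -0.35]
  [   0.00    -0.10     0.85     0.00]
  [  -0.30    -0.40    -0.05     0.75]
Compute the cofactors C_ij = (−1)^(i+j)·(3×3 minor ij) of I−A; the adjugate is their transpose:
adj(I−A) = Cᵀ =
  [ 0.342375   0.103500   0.035250   0.185250]
  [ 0.184875   0.561000   0.151750   0.335750]
  [ 0.021750   0.066000   0.337000   0.039500]
  [ 0.237000   0.345000   0.117500   0.617500]
det(I−A) = Σ_j (I−A)_1j·C_1j = (1.00)(0.342375) + (0.00)(0.184875) + (0.00)(0.021750) + (-0.30)(0.237000) = 0.271275
(I − A)⁻¹ = adj(I−A) / det(I−A) ≈
  [   1.2621     0.3815     0.1299     0.6829]
  [   0.6815     2.0680     0.5594     1.2377]
  [   0.0802     0.2433     1.2423     0.1456]
  [   0.8737     1.2718     0.4331     2.2763]
Δx = (I − A)⁻¹ Δd with Δd having +30 in the Logistics component and 0 elsewhere.
So Δx_4 = L_42 · (+30), where L_42 = adj(I−A)_42 / det(I−A) = 0.345000 / 0.271275.
Δx_4 = 0.345000 × (+30) / 0.271275 = 10.35 / 0.271275 ≈ 38.15.

Δx_4 = 38.15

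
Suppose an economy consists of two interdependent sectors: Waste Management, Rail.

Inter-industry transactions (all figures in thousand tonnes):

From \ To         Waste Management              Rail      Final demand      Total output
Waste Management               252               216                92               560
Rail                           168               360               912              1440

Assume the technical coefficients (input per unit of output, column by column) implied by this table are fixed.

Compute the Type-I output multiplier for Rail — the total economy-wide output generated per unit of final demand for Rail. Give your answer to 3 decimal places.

m_2 = 1.905

Technical coefficients a_ij = z_ij / X_j:
  a_11 = 252/560 = 0.45, a_21 = 168/560 = 0.30
  a_12 = 216/1440 = 0.15, a_22 = 360/1440 = 0.25
I − A =
  [   0.55    -0.15]
  [  -0.30     0.75]
det(I−A) = (0.55)(0.75) − (-0.15)(-0.30) = 0.3675
adj(I−A) = [[0.75, 0.15], [0.30, 0.55]]
(I − A)⁻¹ = adj(I−A) / det(I−A) ≈
  [   2.0408     0.4082]
  [   0.8163     1.4966]
The output multiplier for sector j is the column-j sum of the Leontief inverse (I − A)⁻¹ = adj(I−A) / det(I−A).
Column 2 of adj(I−A): (0.15, 0.55); det(I−A) = 0.3675.
m_2 = (0.15 + 0.55) / 0.3675 = 0.70 / 0.3675 ≈ 1.905.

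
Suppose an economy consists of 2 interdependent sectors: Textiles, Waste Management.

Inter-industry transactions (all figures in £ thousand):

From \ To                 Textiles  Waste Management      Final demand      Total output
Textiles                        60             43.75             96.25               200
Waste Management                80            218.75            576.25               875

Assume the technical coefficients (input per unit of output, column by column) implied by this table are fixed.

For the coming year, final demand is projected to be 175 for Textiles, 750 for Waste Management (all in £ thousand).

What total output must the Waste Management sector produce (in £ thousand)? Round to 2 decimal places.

Technical coefficients a_ij = z_ij / X_j:
  a_TT = 60/200 = 0.30, a_WT = 80/200 = 0.40
  a_TW = 43.75/875 = 0.05, a_WW = 218.75/875 = 0.25
I − A =
  [   0.70    -0.05]
  [  -0.40     0.75]
det(I−A) = (0.70)(0.75) − (-0.05)(-0.40) = 0.5050
adj(I−A) = [[0.75, 0.05], [0.40, 0.70]]
(I − A)⁻¹ = adj(I−A) / det(I−A) ≈
  [   1.4851     0.0990]
  [   0.7921     1.3861]
x = (I − A)⁻¹ d = adj(I−A)·d / det(I−A), with det(I−A) = 0.5050:
  x_T = (0.75·175 + 0.05·750) / 0.5050 = 168.75 / 0.5050 ≈ 334.16
  x_W = (0.40·175 + 0.70·750) / 0.5050 = 595.00 / 0.5050 ≈ 1178.22

x_W = 1178.22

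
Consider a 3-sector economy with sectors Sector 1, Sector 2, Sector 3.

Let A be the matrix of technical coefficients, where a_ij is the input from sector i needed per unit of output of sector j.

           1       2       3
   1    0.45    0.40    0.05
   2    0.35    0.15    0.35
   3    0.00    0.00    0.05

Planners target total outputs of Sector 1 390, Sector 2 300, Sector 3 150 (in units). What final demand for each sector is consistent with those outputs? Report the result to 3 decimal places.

d_1 = 87.000, d_2 = 66.000, d_3 = 142.500

I − A =
  [   0.55    -0.40    -0.05]
  [  -0.35     0.85    -0.35]
  [   0.00     0.00     0.95]
d = (I − A) x:
  d_1 = (+0.55)·390 + (-0.40)·300 + (-0.05)·150 = 87.000
  d_2 = (-0.35)·390 + (+0.85)·300 + (-0.35)·150 = 66.000
  d_3 = (+0.00)·390 + (+0.00)·300 + (+0.95)·150 = 142.500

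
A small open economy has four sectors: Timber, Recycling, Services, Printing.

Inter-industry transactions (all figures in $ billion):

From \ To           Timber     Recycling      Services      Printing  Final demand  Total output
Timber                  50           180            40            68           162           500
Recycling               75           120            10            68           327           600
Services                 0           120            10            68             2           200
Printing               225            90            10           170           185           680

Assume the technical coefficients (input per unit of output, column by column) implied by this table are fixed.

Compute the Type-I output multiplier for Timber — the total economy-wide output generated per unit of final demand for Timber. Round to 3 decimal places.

Technical coefficients a_ij = z_ij / X_j:
  a_11 = 50/500 = 0.10, a_21 = 75/500 = 0.15, a_31 = 0/500 = 0.00, a_41 = 225/500 = 0.45
  a_12 = 180/600 = 0.30, a_22 = 120/600 = 0.20, a_32 = 120/600 = 0.20, a_42 = 90/600 = 0.15
  a_13 = 40/200 = 0.20, a_23 = 10/200 = 0.05, a_33 = 10/200 = 0.05, a_43 = 10/200 = 0.05
  a_14 = 68/680 = 0.10, a_24 = 68/680 = 0.10, a_34 = 68/680 = 0.10, a_44 = 170/680 = 0.25
I − A =
  [   0.90    -0.30    -0.20    -0.10]
  [  -0.15     0.80    -0.05    -0.10]
  [   0.00    -0.20     0.95    -0.10]
  [  -0.45    -0.15    -0.05     0.75]
Compute the cofactors C_ij = (−1)^(i+j)·(3×3 minor ij) of I−A; the adjugate is their transpose:
adj(I−A) = Cᵀ =
  [ 0.542500   0.260500   0.134500   0.125000]
  [ 0.151125   0.585000   0.068250   0.107250]
  [ 0.069750   0.153000   0.441000   0.088500]
  [ 0.360375   0.283500   0.123750   0.626250]
det(I−A) = Σ_j (I−A)_1j·C_1j = (0.90)(0.542500) + (-0.30)(0.151125) + (-0.20)(0.069750) + (-0.10)(0.360375) = 0.392925
(I − A)⁻¹ = adj(I−A) / det(I−A) ≈
  [   1.3807     0.6630     0.3423     0.3181]
  [   0.3846     1.4888     0.1737     0.2730]
  [   0.1775     0.3894     1.1224     0.2252]
  [   0.9172     0.7215     0.3149     1.5938]
The output multiplier for sector j is the column-j sum of the Leontief inverse (I − A)⁻¹ = adj(I−A) / det(I−A).
Column 1 of adj(I−A): (0.542500, 0.151125, 0.069750, 0.360375); det(I−A) = 0.392925.
m_1 = (0.542500 + 0.151125 + 0.069750 + 0.360375) / 0.392925 = 1.12375 / 0.392925 ≈ 2.860.

m_1 = 2.860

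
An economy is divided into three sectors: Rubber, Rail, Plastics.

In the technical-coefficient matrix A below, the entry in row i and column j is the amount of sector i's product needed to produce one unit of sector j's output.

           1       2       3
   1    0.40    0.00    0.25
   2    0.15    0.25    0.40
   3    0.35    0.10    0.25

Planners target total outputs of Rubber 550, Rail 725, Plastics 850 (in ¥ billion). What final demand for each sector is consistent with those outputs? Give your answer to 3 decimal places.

I − A =
  [   0.60     0.00    -0.25]
  [  -0.15     0.75    -0.40]
  [  -0.35    -0.10     0.75]
d = (I − A) x:
  d_1 = (+0.60)·550 + (+0.00)·725 + (-0.25)·850 = 117.500
  d_2 = (-0.15)·550 + (+0.75)·725 + (-0.40)·850 = 121.250
  d_3 = (-0.35)·550 + (-0.10)·725 + (+0.75)·850 = 372.500

d_1 = 117.500, d_2 = 121.250, d_3 = 372.500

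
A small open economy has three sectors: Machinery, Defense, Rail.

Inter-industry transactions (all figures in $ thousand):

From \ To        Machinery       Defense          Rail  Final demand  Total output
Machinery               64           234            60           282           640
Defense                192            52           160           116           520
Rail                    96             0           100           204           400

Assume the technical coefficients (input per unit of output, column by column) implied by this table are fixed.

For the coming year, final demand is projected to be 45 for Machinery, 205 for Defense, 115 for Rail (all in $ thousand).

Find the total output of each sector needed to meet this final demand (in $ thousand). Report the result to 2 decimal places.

Technical coefficients a_ij = z_ij / X_j:
  a_11 = 64/640 = 0.10, a_21 = 192/640 = 0.30, a_31 = 96/640 = 0.15
  a_12 = 234/520 = 0.45, a_22 = 52/520 = 0.10, a_32 = 0/520 = 0.00
  a_13 = 60/400 = 0.15, a_23 = 160/400 = 0.40, a_33 = 100/400 = 0.25
I − A =
  [   0.90    -0.45    -0.15]
  [  -0.30     0.90    -0.40]
  [  -0.15     0.00     0.75]
Cofactors of I−A, C_ij = (−1)^(i+j)·(minor ij) (rows/columns in the sector order above):
  C_11 = (0.90)(0.75) − (-0.40)(0.00) = 0.6750
  C_12 = −[(-0.30)(0.75) − (-0.40)(-0.15)] = 0.2850
  C_13 = (-0.30)(0.00) − (0.90)(-0.15) = 0.1350
  C_21 = −[(-0.45)(0.75) − (-0.15)(0.00)] = 0.3375
  C_22 = (0.90)(0.75) − (-0.15)(-0.15) = 0.6525
  C_23 = −[(0.90)(0.00) − (-0.45)(-0.15)] = 0.0675
  C_31 = (-0.45)(-0.40) − (-0.15)(0.90) = 0.3150
  C_32 = −[(0.90)(-0.40) − (-0.15)(-0.30)] = 0.4050
  C_33 = (0.90)(0.90) − (-0.45)(-0.30) = 0.6750
det(I−A) = Σ_j (I−A)_1j·C_1j = (0.90)(0.6750) + (-0.45)(0.2850) + (-0.15)(0.1350) = 0.4590
adj(I−A) = Cᵀ =
  [ 0.6750   0.3375   0.3150]
  [ 0.2850   0.6525   0.4050]
  [ 0.1350   0.0675   0.6750]
(I − A)⁻¹ = adj(I−A) / det(I−A) ≈
  [   1.4706     0.7353     0.6863]
  [   0.6209     1.4216     0.8824]
  [   0.2941     0.1471     1.4706]
x = (I − A)⁻¹ d = adj(I−A)·d / det(I−A), with det(I−A) = 0.4590:
  x_1 = (0.6750·45 + 0.3375·205 + 0.3150·115) / 0.4590 = 135.7875 / 0.4590 ≈ 295.83
  x_2 = (0.2850·45 + 0.6525·205 + 0.4050·115) / 0.4590 = 193.1625 / 0.4590 ≈ 420.83
  x_3 = (0.1350·45 + 0.0675·205 + 0.6750·115) / 0.4590 = 97.5375 / 0.4590 = 212.50

x_1 = 295.83, x_2 = 420.83, x_3 = 212.50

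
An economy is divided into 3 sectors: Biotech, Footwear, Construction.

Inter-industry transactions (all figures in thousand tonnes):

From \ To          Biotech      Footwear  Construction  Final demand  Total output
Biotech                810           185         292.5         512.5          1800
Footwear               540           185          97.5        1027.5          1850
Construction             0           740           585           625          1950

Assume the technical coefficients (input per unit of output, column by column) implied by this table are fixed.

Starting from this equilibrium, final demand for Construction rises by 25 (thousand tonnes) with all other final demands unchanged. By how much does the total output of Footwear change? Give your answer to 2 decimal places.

Δx_F = 6.11

Technical coefficients a_ij = z_ij / X_j:
  a_BB = 810/1800 = 0.45, a_FB = 540/1800 = 0.30, a_CB = 0/1800 = 0.00
  a_BF = 185/1850 = 0.10, a_FF = 185/1850 = 0.10, a_CF = 740/1850 = 0.40
  a_BC = 292.5/1950 = 0.15, a_FC = 97.5/1950 = 0.05, a_CC = 585/1950 = 0.30
I − A =
  [   0.55    -0.10    -0.15]
  [  -0.30     0.90    -0.05]
  [   0.00    -0.40     0.70]
Cofactors of I−A, C_ij = (−1)^(i+j)·(minor ij) (rows/columns in the sector order above):
  C_11 = (0.90)(0.70) − (-0.05)(-0.40) = 0.6100
  C_12 = −[(-0.30)(0.70) − (-0.05)(0.00)] = 0.2100
  C_13 = (-0.30)(-0.40) − (0.90)(0.00) = 0.1200
  C_21 = −[(-0.10)(0.70) − (-0.15)(-0.40)] = 0.1300
  C_22 = (0.55)(0.70) − (-0.15)(0.00) = 0.3850
  C_23 = −[(0.55)(-0.40) − (-0.10)(0.00)] = 0.2200
  C_31 = (-0.10)(-0.05) − (-0.15)(0.90) = 0.1400
  C_32 = −[(0.55)(-0.05) − (-0.15)(-0.30)] = 0.0725
  C_33 = (0.55)(0.90) − (-0.10)(-0.30) = 0.4650
det(I−A) = Σ_j (I−A)_1j·C_1j = (0.55)(0.6100) + (-0.10)(0.2100) + (-0.15)(0.1200) = 0.2965
adj(I−A) = Cᵀ =
  [ 0.6100   0.1300   0.1400]
  [ 0.2100   0.3850   0.0725]
  [ 0.1200   0.2200   0.4650]
(I − A)⁻¹ = adj(I−A) / det(I−A) ≈
  [   2.0573     0.4384     0.4722]
  [   0.7083     1.2985     0.2445]
  [   0.4047     0.7420     1.5683]
Δx = (I − A)⁻¹ Δd with Δd having +25 in the Construction component and 0 elsewhere.
So Δx_F = L_FC · (+25), where L_FC = adj(I−A)_FC / det(I−A) = 0.0725 / 0.2965.
Δx_F = 0.0725 × (+25) / 0.2965 = 1.8125 / 0.2965 ≈ 6.11.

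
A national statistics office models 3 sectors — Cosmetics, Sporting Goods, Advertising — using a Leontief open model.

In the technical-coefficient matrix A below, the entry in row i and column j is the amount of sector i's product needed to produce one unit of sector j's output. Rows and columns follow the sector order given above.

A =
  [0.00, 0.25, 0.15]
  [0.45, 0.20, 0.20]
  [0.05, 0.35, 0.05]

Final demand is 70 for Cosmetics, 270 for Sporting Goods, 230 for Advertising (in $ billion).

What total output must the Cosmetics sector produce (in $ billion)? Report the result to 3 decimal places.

I − A =
  [   1.00    -0.25    -0.15]
  [  -0.45     0.80    -0.20]
  [  -0.05    -0.35     0.95]
Cofactors of I−A, C_ij = (−1)^(i+j)·(minor ij) (rows/columns in the sector order above):
  C_11 = (0.80)(0.95) − (-0.20)(-0.35) = 0.6900
  C_12 = −[(-0.45)(0.95) − (-0.20)(-0.05)] = 0.4375
  C_13 = (-0.45)(-0.35) − (0.80)(-0.05) = 0.1975
  C_21 = −[(-0.25)(0.95) − (-0.15)(-0.35)] = 0.2900
  C_22 = (1.00)(0.95) − (-0.15)(-0.05) = 0.9425
  C_23 = −[(1.00)(-0.35) − (-0.25)(-0.05)] = 0.3625
  C_31 = (-0.25)(-0.20) − (-0.15)(0.80) = 0.1700
  C_32 = −[(1.00)(-0.20) − (-0.15)(-0.45)] = 0.2675
  C_33 = (1.00)(0.80) − (-0.25)(-0.45) = 0.6875
det(I−A) = Σ_j (I−A)_1j·C_1j = (1.00)(0.6900) + (-0.25)(0.4375) + (-0.15)(0.1975) = 0.5510
adj(I−A) = Cᵀ =
  [ 0.6900   0.2900   0.1700]
  [ 0.4375   0.9425   0.2675]
  [ 0.1975   0.3625   0.6875]
(I − A)⁻¹ = adj(I−A) / det(I−A) ≈
  [   1.2523     0.5263     0.3085]
  [   0.7940     1.7105     0.4855]
  [   0.3584     0.6579     1.2477]
x = (I − A)⁻¹ d = adj(I−A)·d / det(I−A), with det(I−A) = 0.5510:
  x_1 = (0.6900·70 + 0.2900·270 + 0.1700·230) / 0.5510 = 165.70 / 0.5510 ≈ 300.726
  x_2 = (0.4375·70 + 0.9425·270 + 0.2675·230) / 0.5510 = 346.625 / 0.5510 ≈ 629.083
  x_3 = (0.1975·70 + 0.3625·270 + 0.6875·230) / 0.5510 = 269.825 / 0.5510 ≈ 489.701

x_1 = 300.726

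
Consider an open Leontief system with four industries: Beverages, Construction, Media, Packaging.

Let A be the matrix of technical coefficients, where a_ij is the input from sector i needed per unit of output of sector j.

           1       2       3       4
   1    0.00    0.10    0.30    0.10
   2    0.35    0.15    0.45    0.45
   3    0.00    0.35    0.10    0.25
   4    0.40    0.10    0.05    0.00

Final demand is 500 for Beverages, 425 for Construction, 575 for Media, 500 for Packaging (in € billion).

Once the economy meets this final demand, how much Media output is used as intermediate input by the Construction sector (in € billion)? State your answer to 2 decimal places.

z_32 = 1170.27

I − A =
  [   1.00    -0.10    -0.30    -0.10]
  [  -0.35     0.85    -0.45    -0.45]
  [   0.00    -0.35     0.90    -0.25]
  [  -0.40    -0.10    -0.05     1.00]
Compute the cofactors C_ij = (−1)^(i+j)·(3×3 minor ij) of I−A; the adjugate is their transpose:
adj(I−A) = Cᵀ =
  [ 0.537250   0.212000   0.297500   0.223500]
  [ 0.517625   0.821500   0.615250   0.575250]
  [ 0.279250   0.371000   0.714500   0.373500]
  [ 0.280625   0.185500   0.216250   0.539250]
det(I−A) = Σ_j (I−A)_1j·C_1j = (1.00)(0.537250) + (-0.10)(0.517625) + (-0.30)(0.279250) + (-0.10)(0.280625) = 0.37365
(I − A)⁻¹ = adj(I−A) / det(I−A) ≈
  [   1.4378     0.5674     0.7962     0.5982]
  [   1.3853     2.1986     1.6466     1.5395]
  [   0.7474     0.9929     1.9122     0.9996]
  [   0.7510     0.4965     0.5788     1.4432]
First solve x = (I − A)⁻¹ d = adj(I−A)·d / det(I−A); in particular x_2 = (0.517625·500 + 0.821500·425 + 0.615250·575 + 0.575250·500) / 0.37365 = 1249.34375 / 0.37365 ≈ 3343.6204.
Intermediate flow from 3 to 2: z_32 = a_32 · x_2 = 0.35 × 1249.34375 / 0.37365 = 437.2703125 / 0.37365 ≈ 1170.27.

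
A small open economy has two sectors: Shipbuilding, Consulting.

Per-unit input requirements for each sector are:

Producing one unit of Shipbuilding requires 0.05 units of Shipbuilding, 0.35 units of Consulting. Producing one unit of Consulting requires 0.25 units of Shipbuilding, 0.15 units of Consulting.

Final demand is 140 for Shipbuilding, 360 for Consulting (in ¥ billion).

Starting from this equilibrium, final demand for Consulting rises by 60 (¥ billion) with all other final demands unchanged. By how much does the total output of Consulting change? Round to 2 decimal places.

Δx_2 = 79.17

I − A =
  [   0.95    -0.25]
  [  -0.35     0.85]
det(I−A) = (0.95)(0.85) − (-0.25)(-0.35) = 0.7200
adj(I−A) = [[0.85, 0.25], [0.35, 0.95]]
(I − A)⁻¹ = adj(I−A) / det(I−A) ≈
  [   1.1806     0.3472]
  [   0.4861     1.3194]
Δx = (I − A)⁻¹ Δd with Δd having +60 in the Consulting component and 0 elsewhere.
So Δx_2 = L_22 · (+60), where L_22 = adj(I−A)_22 / det(I−A) = 0.95 / 0.7200.
Δx_2 = 0.95 × (+60) / 0.7200 = 57.00 / 0.7200 ≈ 79.17.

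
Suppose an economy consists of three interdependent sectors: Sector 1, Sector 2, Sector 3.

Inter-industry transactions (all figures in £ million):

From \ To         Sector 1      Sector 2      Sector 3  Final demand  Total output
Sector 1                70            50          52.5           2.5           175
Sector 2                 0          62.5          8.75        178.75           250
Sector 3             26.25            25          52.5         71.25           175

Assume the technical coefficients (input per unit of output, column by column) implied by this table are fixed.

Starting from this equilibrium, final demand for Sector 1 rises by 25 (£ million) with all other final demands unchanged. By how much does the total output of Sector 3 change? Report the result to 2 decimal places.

Technical coefficients a_ij = z_ij / X_j:
  a_11 = 70/175 = 0.40, a_21 = 0/175 = 0.00, a_31 = 26.25/175 = 0.15
  a_12 = 50/250 = 0.20, a_22 = 62.5/250 = 0.25, a_32 = 25/250 = 0.10
  a_13 = 52.5/175 = 0.30, a_23 = 8.75/175 = 0.05, a_33 = 52.5/175 = 0.30
I − A =
  [   0.60    -0.20    -0.30]
  [   0.00     0.75    -0.05]
  [  -0.15    -0.10     0.70]
Cofactors of I−A, C_ij = (−1)^(i+j)·(minor ij) (rows/columns in the sector order above):
  C_11 = (0.75)(0.70) − (-0.05)(-0.10) = 0.5200
  C_12 = −[(0.00)(0.70) − (-0.05)(-0.15)] = 0.0075
  C_13 = (0.00)(-0.10) − (0.75)(-0.15) = 0.1125
  C_21 = −[(-0.20)(0.70) − (-0.30)(-0.10)] = 0.1700
  C_22 = (0.60)(0.70) − (-0.30)(-0.15) = 0.3750
  C_23 = −[(0.60)(-0.10) − (-0.20)(-0.15)] = 0.0900
  C_31 = (-0.20)(-0.05) − (-0.30)(0.75) = 0.2350
  C_32 = −[(0.60)(-0.05) − (-0.30)(0.00)] = 0.0300
  C_33 = (0.60)(0.75) − (-0.20)(0.00) = 0.4500
det(I−A) = Σ_j (I−A)_1j·C_1j = (0.60)(0.5200) + (-0.20)(0.0075) + (-0.30)(0.1125) = 0.27675
adj(I−A) = Cᵀ =
  [ 0.5200   0.1700   0.2350]
  [ 0.0075   0.3750   0.0300]
  [ 0.1125   0.0900   0.4500]
(I − A)⁻¹ = adj(I−A) / det(I−A) ≈
  [   1.8790     0.6143     0.8491]
  [   0.0271     1.3550     0.1084]
  [   0.4065     0.3252     1.6260]
Δx = (I − A)⁻¹ Δd with Δd having +25 in the Sector 1 component and 0 elsewhere.
So Δx_3 = L_31 · (+25), where L_31 = adj(I−A)_31 / det(I−A) = 0.1125 / 0.27675.
Δx_3 = 0.1125 × (+25) / 0.27675 = 2.8125 / 0.27675 ≈ 10.16.

Δx_3 = 10.16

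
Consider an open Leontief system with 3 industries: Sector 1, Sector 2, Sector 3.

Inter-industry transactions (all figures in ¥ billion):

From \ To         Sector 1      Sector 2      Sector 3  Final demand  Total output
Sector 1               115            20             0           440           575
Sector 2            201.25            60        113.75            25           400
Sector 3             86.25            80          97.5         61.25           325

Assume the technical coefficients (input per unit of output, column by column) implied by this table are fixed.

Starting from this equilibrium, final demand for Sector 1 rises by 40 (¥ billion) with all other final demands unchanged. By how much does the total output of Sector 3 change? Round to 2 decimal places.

Technical coefficients a_ij = z_ij / X_j:
  a_11 = 115/575 = 0.20, a_21 = 201.25/575 = 0.35, a_31 = 86.25/575 = 0.15
  a_12 = 20/400 = 0.05, a_22 = 60/400 = 0.15, a_32 = 80/400 = 0.20
  a_13 = 0/325 = 0.00, a_23 = 113.75/325 = 0.35, a_33 = 97.5/325 = 0.30
I − A =
  [   0.80    -0.05     0.00]
  [  -0.35     0.85    -0.35]
  [  -0.15    -0.20     0.70]
Cofactors of I−A, C_ij = (−1)^(i+j)·(minor ij) (rows/columns in the sector order above):
  C_11 = (0.85)(0.70) − (-0.35)(-0.20) = 0.5250
  C_12 = −[(-0.35)(0.70) − (-0.35)(-0.15)] = 0.2975
  C_13 = (-0.35)(-0.20) − (0.85)(-0.15) = 0.1975
  C_21 = −[(-0.05)(0.70) − (0.00)(-0.20)] = 0.0350
  C_22 = (0.80)(0.70) − (0.00)(-0.15) = 0.5600
  C_23 = −[(0.80)(-0.20) − (-0.05)(-0.15)] = 0.1675
  C_31 = (-0.05)(-0.35) − (0.00)(0.85) = 0.0175
  C_32 = −[(0.80)(-0.35) − (0.00)(-0.35)] = 0.2800
  C_33 = (0.80)(0.85) − (-0.05)(-0.35) = 0.6625
det(I−A) = Σ_j (I−A)_1j·C_1j = (0.80)(0.5250) + (-0.05)(0.2975) + (0.00)(0.1975) = 0.405125
adj(I−A) = Cᵀ =
  [ 0.5250   0.0350   0.0175]
  [ 0.2975   0.5600   0.2800]
  [ 0.1975   0.1675   0.6625]
(I − A)⁻¹ = adj(I−A) / det(I−A) ≈
  [   1.2959     0.0864     0.0432]
  [   0.7343     1.3823     0.6911]
  [   0.4875     0.4135     1.6353]
Δx = (I − A)⁻¹ Δd with Δd having +40 in the Sector 1 component and 0 elsewhere.
So Δx_3 = L_31 · (+40), where L_31 = adj(I−A)_31 / det(I−A) = 0.1975 / 0.405125.
Δx_3 = 0.1975 × (+40) / 0.405125 = 7.90 / 0.405125 ≈ 19.50.

Δx_3 = 19.50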